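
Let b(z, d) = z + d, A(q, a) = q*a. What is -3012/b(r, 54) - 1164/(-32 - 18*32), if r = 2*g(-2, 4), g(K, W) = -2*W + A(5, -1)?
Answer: -112419/1064 ≈ -105.66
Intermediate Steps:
A(q, a) = a*q
g(K, W) = -5 - 2*W (g(K, W) = -2*W - 1*5 = -2*W - 5 = -5 - 2*W)
r = -26 (r = 2*(-5 - 2*4) = 2*(-5 - 8) = 2*(-13) = -26)
b(z, d) = d + z
-3012/b(r, 54) - 1164/(-32 - 18*32) = -3012/(54 - 26) - 1164/(-32 - 18*32) = -3012/28 - 1164/(-32 - 576) = -3012*1/28 - 1164/(-608) = -753/7 - 1164*(-1/608) = -753/7 + 291/152 = -112419/1064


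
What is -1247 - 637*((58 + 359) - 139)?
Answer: -178333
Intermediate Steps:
-1247 - 637*((58 + 359) - 139) = -1247 - 637*(417 - 139) = -1247 - 637*278 = -1247 - 177086 = -178333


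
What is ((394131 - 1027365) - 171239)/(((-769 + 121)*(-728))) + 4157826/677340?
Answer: 39347992409/8875863360 ≈ 4.4331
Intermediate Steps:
((394131 - 1027365) - 171239)/(((-769 + 121)*(-728))) + 4157826/677340 = (-633234 - 171239)/((-648*(-728))) + 4157826*(1/677340) = -804473/471744 + 692971/112890 = 39347992409/8875863360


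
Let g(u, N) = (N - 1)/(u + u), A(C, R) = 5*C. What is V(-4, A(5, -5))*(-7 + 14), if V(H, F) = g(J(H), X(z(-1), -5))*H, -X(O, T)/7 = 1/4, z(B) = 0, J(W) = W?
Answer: -77/8 ≈ -9.6250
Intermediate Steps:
X(O, T) = -7/4
g(u, N) = (-1 + N)/(2*u) (g(u, N) = (-1 + N)/((2*u)) = (-1 + N)*(1/(2*u)) = (-1 + N)/(2*u))
V(H, F) = -11/8 (V(H, F) = ((-1 - 7/4)/(2*H))*H = ((1/2)*(-11/4)/H)*H = (-11/(8*H))*H = -11/8)
V(-4, A(5, -5))*(-7 + 14) = -11*(-7 + 14)/8 = -11/8*7 = -77/8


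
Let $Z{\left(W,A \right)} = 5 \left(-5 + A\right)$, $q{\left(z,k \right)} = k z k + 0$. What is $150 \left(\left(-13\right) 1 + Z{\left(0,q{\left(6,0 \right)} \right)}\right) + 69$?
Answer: $-5631$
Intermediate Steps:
$q{\left(z,k \right)} = z k^{2}$ ($q{\left(z,k \right)} = z k^{2} + 0 = z k^{2}$)
$Z{\left(W,A \right)} = -25 + 5 A$
$150 \left(\left(-13\right) 1 + Z{\left(0,q{\left(6,0 \right)} \right)}\right) + 69 = 150 \left(\left(-13\right) 1 - \left(25 - 5 \cdot 6 \cdot 0^{2}\right)\right) + 69 = 150 \left(-13 - \left(25 - 5 \cdot 6 \cdot 0\right)\right) + 69 = 150 \left(-13 + \left(-25 + 5 \cdot 0\right)\right) + 69 = 150 \left(-13 + \left(-25 + 0\right)\right) + 69 = 150 \left(-13 - 25\right) + 69 = 150 \left(-38\right) + 69 = -5700 + 69 = -5631$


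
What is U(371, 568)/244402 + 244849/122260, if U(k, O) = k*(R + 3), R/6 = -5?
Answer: 29308453439/14940294260 ≈ 1.9617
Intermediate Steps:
R = -30 (R = 6*(-5) = -30)
U(k, O) = -27*k (U(k, O) = k*(-30 + 3) = k*(-27) = -27*k)
U(371, 568)/244402 + 244849/122260 = -27*371/244402 + 244849/122260 = -10017*1/244402 + 244849*(1/122260) = -10017/244402 + 244849/122260 = 29308453439/14940294260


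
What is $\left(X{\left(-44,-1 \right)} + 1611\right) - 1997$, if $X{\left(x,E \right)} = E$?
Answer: $-387$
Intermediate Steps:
$\left(X{\left(-44,-1 \right)} + 1611\right) - 1997 = \left(-1 + 1611\right) - 1997 = 1610 - 1997 = -387$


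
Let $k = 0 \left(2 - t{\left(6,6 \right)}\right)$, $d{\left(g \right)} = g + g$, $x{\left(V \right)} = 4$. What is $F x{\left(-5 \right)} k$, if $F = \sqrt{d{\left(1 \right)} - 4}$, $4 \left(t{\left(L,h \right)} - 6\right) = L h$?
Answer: $0$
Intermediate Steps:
$t{\left(L,h \right)} = 6 + \frac{L h}{4}$
$d{\left(g \right)} = 2 g$
$k = 0$ ($k = 0 \left(2 - \left(6 + \frac{1}{4} \cdot 6 \cdot 6\right)\right) = 0 \left(2 - \left(6 + 9\right)\right) = 0 \left(2 - 15\right) = 0 \left(-13\right) = 0$)
$F = i \sqrt{2}$ ($F = \sqrt{2 \cdot 1 - 4} = \sqrt{2 - 4} = \sqrt{-2} = i \sqrt{2} \approx 1.4142 i$)
$F x{\left(-5 \right)} k = i \sqrt{2} \cdot 4 \cdot 0 = 4 i \sqrt{2} \cdot 0 = 0$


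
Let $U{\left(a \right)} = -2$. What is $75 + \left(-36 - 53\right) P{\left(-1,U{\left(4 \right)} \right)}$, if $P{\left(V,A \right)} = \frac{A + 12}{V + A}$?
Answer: $\frac{1115}{3} \approx 371.67$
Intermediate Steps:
$P{\left(V,A \right)} = \frac{12 + A}{A + V}$
$75 + \left(-36 - 53\right) P{\left(-1,U{\left(4 \right)} \right)} = 75 + \left(-36 - 53\right) \frac{12 - 2}{-2 - 1} = 75 - 89 \frac{1}{-3} \cdot 10 = 75 - 89 \left(\left(- \frac{1}{3}\right) 10\right) = 75 - - \frac{890}{3} = 75 + \frac{890}{3} = \frac{1115}{3}$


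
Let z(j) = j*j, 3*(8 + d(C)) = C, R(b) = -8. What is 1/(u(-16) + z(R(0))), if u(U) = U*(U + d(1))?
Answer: 3/1328 ≈ 0.0022590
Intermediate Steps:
d(C) = -8 + C/3
z(j) = j²
u(U) = U*(-23/3 + U) (u(U) = U*(U + (-8 + (⅓)*1)) = U*(U + (-8 + ⅓)) = U*(U - 23/3) = U*(-23/3 + U))
1/(u(-16) + z(R(0))) = 1/((⅓)*(-16)*(-23 + 3*(-16)) + (-8)²) = 1/((⅓)*(-16)*(-23 - 48) + 64) = 1/((⅓)*(-16)*(-71) + 64) = 1/(1136/3 + 64) = 1/(1328/3) = 3/1328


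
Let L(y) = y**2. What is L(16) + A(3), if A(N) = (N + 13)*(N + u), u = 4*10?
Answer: 944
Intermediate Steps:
u = 40
A(N) = (13 + N)*(40 + N) (A(N) = (N + 13)*(N + 40) = (13 + N)*(40 + N))
L(16) + A(3) = 16**2 + (520 + 3**2 + 53*3) = 256 + (520 + 9 + 159) = 256 + 688 = 944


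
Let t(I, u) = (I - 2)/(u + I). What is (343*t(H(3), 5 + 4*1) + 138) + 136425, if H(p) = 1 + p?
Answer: 1776005/13 ≈ 1.3662e+5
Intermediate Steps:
t(I, u) = (-2 + I)/(I + u)
(343*t(H(3), 5 + 4*1) + 138) + 136425 = (343*((-2 + (1 + 3))/((1 + 3) + (5 + 4*1))) + 138) + 136425 = (343*((-2 + 4)/(4 + (5 + 4))) + 138) + 136425 = (343*(2/(4 + 9)) + 138) + 136425 = (343*(2/13) + 138) + 136425 = (686/13 + 138) + 136425 = 2480/13 + 136425 = 1776005/13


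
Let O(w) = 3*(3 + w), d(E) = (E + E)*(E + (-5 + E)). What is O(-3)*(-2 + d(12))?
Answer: 0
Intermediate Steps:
d(E) = 2*E*(-5 + 2*E) (d(E) = (2*E)*(-5 + 2*E) = 2*E*(-5 + 2*E))
O(w) = 9 + 3*w
O(-3)*(-2 + d(12)) = (9 + 3*(-3))*(-2 + 2*12*(-5 + 2*12)) = (9 - 9)*(-2 + 2*12*(-5 + 24)) = 0*(-2 + 2*12*19) = 0*(-2 + 456) = 0*454 = 0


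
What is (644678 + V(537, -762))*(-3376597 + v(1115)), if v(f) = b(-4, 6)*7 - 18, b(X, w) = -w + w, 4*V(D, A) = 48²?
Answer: -2178774335210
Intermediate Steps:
V(D, A) = 576 (V(D, A) = (¼)*48² = (¼)*2304 = 576)
b(X, w) = 0
v(f) = -18 (v(f) = 0*7 - 18 = 0 - 18 = -18)
(644678 + V(537, -762))*(-3376597 + v(1115)) = (644678 + 576)*(-3376597 - 18) = 645254*(-3376615) = -2178774335210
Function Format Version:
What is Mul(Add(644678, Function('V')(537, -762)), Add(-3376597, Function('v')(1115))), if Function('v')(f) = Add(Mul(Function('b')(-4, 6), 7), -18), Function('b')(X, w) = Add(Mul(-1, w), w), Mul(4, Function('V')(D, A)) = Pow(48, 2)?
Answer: -2178774335210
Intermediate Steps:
Function('V')(D, A) = 576 (Function('V')(D, A) = Mul(Rational(1, 4), Pow(48, 2)) = Mul(Rational(1, 4), 2304) = 576)
Function('b')(X, w) = 0
Function('v')(f) = -18 (Function('v')(f) = Add(Mul(0, 7), -18) = Add(0, -18) = -18)
Mul(Add(644678, Function('V')(537, -762)), Add(-3376597, Function('v')(1115))) = Mul(Add(644678, 576), Add(-3376597, -18)) = Mul(645254, -3376615) = -2178774335210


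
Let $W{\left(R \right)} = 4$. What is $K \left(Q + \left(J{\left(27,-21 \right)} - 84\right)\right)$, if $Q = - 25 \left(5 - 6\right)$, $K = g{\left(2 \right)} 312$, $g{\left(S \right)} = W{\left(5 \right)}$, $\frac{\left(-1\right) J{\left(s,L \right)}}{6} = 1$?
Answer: $-81120$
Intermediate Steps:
$J{\left(s,L \right)} = -6$ ($J{\left(s,L \right)} = \left(-6\right) 1 = -6$)
$g{\left(S \right)} = 4$
$K = 1248$ ($K = 4 \cdot 312 = 1248$)
$Q = 25$ ($Q = - 25 \left(5 - 6\right) = \left(-25\right) \left(-1\right) = 25$)
$K \left(Q + \left(J{\left(27,-21 \right)} - 84\right)\right) = 1248 \left(25 - 90\right) = 1248 \left(-65\right) = -81120$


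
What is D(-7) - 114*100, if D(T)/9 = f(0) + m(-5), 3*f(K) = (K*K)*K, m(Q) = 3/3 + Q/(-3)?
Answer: -11376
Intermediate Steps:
m(Q) = 1 - Q/3 (m(Q) = 3*(⅓) + Q*(-⅓) = 1 - Q/3)
f(K) = K³/3 (f(K) = ((K*K)*K)/3 = (K²*K)/3 = K³/3)
D(T) = 24 (D(T) = 9*((⅓)*0³ + (1 - ⅓*(-5))) = 9*((⅓)*0 + (1 + 5/3)) = 9*(0 + 8/3) = 9*(8/3) = 24)
D(-7) - 114*100 = 24 - 114*100 = 24 - 11400 = -11376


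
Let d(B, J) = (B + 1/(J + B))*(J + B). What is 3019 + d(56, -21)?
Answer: 4980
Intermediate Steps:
d(B, J) = (B + J)*(B + 1/(B + J)) (d(B, J) = (B + 1/(B + J))*(B + J) = (B + J)*(B + 1/(B + J)))
3019 + d(56, -21) = 3019 + (1 + 56² + 56*(-21)) = 3019 + (1 + 3136 - 1176) = 3019 + 1961 = 4980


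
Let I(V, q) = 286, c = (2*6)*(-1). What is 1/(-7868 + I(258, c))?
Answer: -1/7582 ≈ -0.00013189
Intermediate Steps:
c = -12 (c = 12*(-1) = -12)
1/(-7868 + I(258, c)) = 1/(-7868 + 286) = 1/(-7582) = -1/7582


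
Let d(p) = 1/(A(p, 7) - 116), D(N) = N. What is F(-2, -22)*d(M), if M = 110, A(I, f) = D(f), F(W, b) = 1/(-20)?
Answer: 1/2180 ≈ 0.00045872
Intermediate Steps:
F(W, b) = -1/20
A(I, f) = f
d(p) = -1/109 (d(p) = 1/(7 - 116) = 1/(-109) = -1/109)
F(-2, -22)*d(M) = -1/20*(-1/109) = 1/2180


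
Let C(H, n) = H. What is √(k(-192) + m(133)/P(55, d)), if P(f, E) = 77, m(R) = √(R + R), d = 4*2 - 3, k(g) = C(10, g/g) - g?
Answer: √(1197658 + 77*√266)/77 ≈ 14.220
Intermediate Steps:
k(g) = 10 - g
d = 5 (d = 8 - 3 = 5)
m(R) = √2*√R (m(R) = √(2*R) = √2*√R)
√(k(-192) + m(133)/P(55, d)) = √((10 - 1*(-192)) + (√2*√133)/77) = √((10 + 192) + √266*(1/77)) = √(202 + √266/77)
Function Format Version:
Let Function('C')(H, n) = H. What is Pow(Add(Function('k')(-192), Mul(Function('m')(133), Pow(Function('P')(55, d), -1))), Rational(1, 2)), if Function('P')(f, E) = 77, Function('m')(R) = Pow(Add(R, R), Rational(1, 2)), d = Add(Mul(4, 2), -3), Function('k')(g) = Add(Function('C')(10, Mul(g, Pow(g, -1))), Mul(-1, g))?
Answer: Mul(Rational(1, 77), Pow(Add(1197658, Mul(77, Pow(266, Rational(1, 2)))), Rational(1, 2))) ≈ 14.220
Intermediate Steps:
Function('k')(g) = Add(10, Mul(-1, g))
d = 5 (d = Add(8, -3) = 5)
Function('m')(R) = Mul(Pow(2, Rational(1, 2)), Pow(R, Rational(1, 2))) (Function('m')(R) = Pow(Mul(2, R), Rational(1, 2)) = Mul(Pow(2, Rational(1, 2)), Pow(R, Rational(1, 2))))
Pow(Add(Function('k')(-192), Mul(Function('m')(133), Pow(Function('P')(55, d), -1))), Rational(1, 2)) = Pow(Add(Add(10, Mul(-1, -192)), Mul(Mul(Pow(2, Rational(1, 2)), Pow(133, Rational(1, 2))), Pow(77, -1))), Rational(1, 2)) = Pow(Add(Add(10, 192), Mul(Pow(266, Rational(1, 2)), Rational(1, 77))), Rational(1, 2)) = Pow(Add(202, Mul(Rational(1, 77), Pow(266, Rational(1, 2)))), Rational(1, 2))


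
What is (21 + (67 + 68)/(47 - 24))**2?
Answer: 381924/529 ≈ 721.97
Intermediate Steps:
(21 + (67 + 68)/(47 - 24))**2 = (21 + 135/23)**2 = (618/23)**2 = 381924/529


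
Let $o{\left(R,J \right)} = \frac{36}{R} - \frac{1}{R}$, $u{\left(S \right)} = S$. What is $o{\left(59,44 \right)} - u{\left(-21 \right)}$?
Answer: $\frac{1274}{59} \approx 21.593$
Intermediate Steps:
$o{\left(R,J \right)} = \frac{35}{R}$
$o{\left(59,44 \right)} - u{\left(-21 \right)} = \frac{35}{59} - -21 = 35 \cdot \frac{1}{59} + 21 = \frac{35}{59} + 21 = \frac{1274}{59}$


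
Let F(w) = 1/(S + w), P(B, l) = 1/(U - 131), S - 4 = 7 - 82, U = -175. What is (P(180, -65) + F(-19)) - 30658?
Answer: -23453381/765 ≈ -30658.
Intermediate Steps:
S = -71 (S = 4 + (7 - 82) = 4 - 75 = -71)
P(B, l) = -1/306 (P(B, l) = 1/(-175 - 131) = 1/(-306) = -1/306)
F(w) = 1/(-71 + w)
(P(180, -65) + F(-19)) - 30658 = (-1/306 + 1/(-71 - 19)) - 30658 = (-1/306 + 1/(-90)) - 30658 = (-1/306 - 1/90) - 30658 = -11/765 - 30658 = -23453381/765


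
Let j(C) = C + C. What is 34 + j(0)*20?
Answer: 34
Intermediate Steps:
j(C) = 2*C
34 + j(0)*20 = 34 + (2*0)*20 = 34 + 0*20 = 34 + 0 = 34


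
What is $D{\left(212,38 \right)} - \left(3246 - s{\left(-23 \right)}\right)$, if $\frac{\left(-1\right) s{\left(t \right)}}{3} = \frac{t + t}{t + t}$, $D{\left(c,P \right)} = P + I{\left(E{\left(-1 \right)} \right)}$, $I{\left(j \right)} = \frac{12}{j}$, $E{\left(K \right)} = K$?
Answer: $-3223$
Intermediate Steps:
$D{\left(c,P \right)} = -12 + P$ ($D{\left(c,P \right)} = P + \frac{12}{-1} = P + 12 \left(-1\right) = P - 12 = -12 + P$)
$s{\left(t \right)} = -3$ ($s{\left(t \right)} = - 3 \frac{t + t}{t + t} = - 3 \frac{2 t}{2 t} = - 3 \cdot 2 t \frac{1}{2 t} = \left(-3\right) 1 = -3$)
$D{\left(212,38 \right)} - \left(3246 - s{\left(-23 \right)}\right) = \left(-12 + 38\right) - \left(3246 - -3\right) = 26 - \left(3246 + 3\right) = 26 - 3249 = -3223$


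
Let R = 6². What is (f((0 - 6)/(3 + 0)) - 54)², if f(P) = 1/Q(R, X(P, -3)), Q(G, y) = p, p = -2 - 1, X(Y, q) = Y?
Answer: 26569/9 ≈ 2952.1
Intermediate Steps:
R = 36
p = -3
Q(G, y) = -3
f(P) = -⅓ (f(P) = 1/(-3) = -⅓)
(f((0 - 6)/(3 + 0)) - 54)² = (-⅓ - 54)² = (-163/3)² = 26569/9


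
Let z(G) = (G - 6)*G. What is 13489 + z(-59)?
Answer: 17324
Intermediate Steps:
z(G) = G*(-6 + G) (z(G) = (-6 + G)*G = G*(-6 + G))
13489 + z(-59) = 13489 - 59*(-6 - 59) = 13489 - 59*(-65) = 13489 + 3835 = 17324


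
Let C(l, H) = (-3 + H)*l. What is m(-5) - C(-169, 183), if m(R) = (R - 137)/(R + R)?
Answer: 152171/5 ≈ 30434.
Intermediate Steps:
C(l, H) = l*(-3 + H)
m(R) = (-137 + R)/(2*R) (m(R) = (-137 + R)/((2*R)) = (-137 + R)*(1/(2*R)) = (-137 + R)/(2*R))
m(-5) - C(-169, 183) = (½)*(-137 - 5)/(-5) - (-169)*(-3 + 183) = (½)*(-⅕)*(-142) - (-169)*180 = 71/5 - 1*(-30420) = 71/5 + 30420 = 152171/5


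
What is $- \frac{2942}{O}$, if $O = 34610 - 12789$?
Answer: $- \frac{2942}{21821} \approx -0.13482$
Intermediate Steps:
$O = 21821$
$- \frac{2942}{O} = - \frac{2942}{21821}$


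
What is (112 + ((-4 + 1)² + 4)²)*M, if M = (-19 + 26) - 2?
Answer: 1405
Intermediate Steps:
M = 5 (M = 7 - 2 = 5)
(112 + ((-4 + 1)² + 4)²)*M = (112 + ((-4 + 1)² + 4)²)*5 = (112 + ((-3)² + 4)²)*5 = (112 + (9 + 4)²)*5 = (112 + 13²)*5 = (112 + 169)*5 = 281*5 = 1405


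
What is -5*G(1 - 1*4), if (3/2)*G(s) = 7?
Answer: -70/3 ≈ -23.333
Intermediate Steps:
G(s) = 14/3 (G(s) = (⅔)*7 = 14/3)
-5*G(1 - 1*4) = -5*14/3 = -70/3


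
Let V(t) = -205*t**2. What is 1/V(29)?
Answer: -1/172405 ≈ -5.8003e-6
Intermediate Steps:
1/V(29) = 1/(-205*29**2) = 1/(-205*841) = 1/(-172405) = -1/172405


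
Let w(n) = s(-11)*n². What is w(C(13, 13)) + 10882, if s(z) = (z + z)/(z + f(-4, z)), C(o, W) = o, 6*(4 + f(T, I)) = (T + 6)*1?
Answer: 22271/2 ≈ 11136.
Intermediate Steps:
f(T, I) = -3 + T/6 (f(T, I) = -4 + ((T + 6)*1)/6 = -4 + ((6 + T)*1)/6 = -4 + (6 + T)/6 = -4 + (1 + T/6) = -3 + T/6)
s(z) = 2*z/(-11/3 + z) (s(z) = (z + z)/(z + (-3 + (⅙)*(-4))) = (2*z)/(z + (-3 - ⅔)) = (2*z)/(z - 11/3) = (2*z)/(-11/3 + z) = 2*z/(-11/3 + z))
w(n) = 3*n²/2 (w(n) = (6*(-11)/(-11 + 3*(-11)))*n² = (6*(-11)/(-11 - 33))*n² = (6*(-11)/(-44))*n² = (6*(-11)*(-1/44))*n² = 3*n²/2)
w(C(13, 13)) + 10882 = (3/2)*13² + 10882 = (3/2)*169 + 10882 = 507/2 + 10882 = 22271/2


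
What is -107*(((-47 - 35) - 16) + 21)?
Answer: 8239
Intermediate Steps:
-107*(((-47 - 35) - 16) + 21) = -107*((-82 - 16) + 21) = -107*(-98 + 21) = -107*(-77) = 8239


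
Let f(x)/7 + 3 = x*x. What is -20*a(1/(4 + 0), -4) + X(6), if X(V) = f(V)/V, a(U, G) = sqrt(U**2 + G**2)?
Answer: 77/2 - 5*sqrt(257) ≈ -41.656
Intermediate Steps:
f(x) = -21 + 7*x**2 (f(x) = -21 + 7*(x*x) = -21 + 7*x**2)
a(U, G) = sqrt(G**2 + U**2)
X(V) = (-21 + 7*V**2)/V
-20*a(1/(4 + 0), -4) + X(6) = -20*sqrt((-4)**2 + (1/(4 + 0))**2) + (-21/6 + 7*6) = -20*sqrt(16 + (1/4)**2) + (-21*1/6 + 42) = -20*sqrt(16 + (1/4)**2) + (-7/2 + 42) = -20*sqrt(16 + 1/16) + 77/2 = -5*sqrt(257) + 77/2 = 77/2 - 5*sqrt(257)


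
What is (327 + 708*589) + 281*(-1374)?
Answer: 31245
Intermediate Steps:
(327 + 708*589) + 281*(-1374) = (327 + 417012) - 386094 = 417339 - 386094 = 31245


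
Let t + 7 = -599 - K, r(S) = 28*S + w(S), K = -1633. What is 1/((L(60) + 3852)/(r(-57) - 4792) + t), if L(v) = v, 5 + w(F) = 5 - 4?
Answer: 799/820084 ≈ 0.00097429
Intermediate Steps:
w(F) = -4 (w(F) = -5 + (5 - 4) = -5 + 1 = -4)
r(S) = -4 + 28*S (r(S) = 28*S - 4 = -4 + 28*S)
t = 1027 (t = -7 + (-599 - 1*(-1633)) = -7 + (-599 + 1633) = -7 + 1034 = 1027)
1/((L(60) + 3852)/(r(-57) - 4792) + t) = 1/((60 + 3852)/((-4 + 28*(-57)) - 4792) + 1027) = 1/(3912/((-4 - 1596) - 4792) + 1027) = 1/(3912/(-1600 - 4792) + 1027) = 1/(3912/(-6392) + 1027) = 1/(3912*(-1/6392) + 1027) = 1/(-489/799 + 1027) = 1/(820084/799) = 799/820084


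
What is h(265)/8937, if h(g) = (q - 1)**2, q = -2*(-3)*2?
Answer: 121/8937 ≈ 0.013539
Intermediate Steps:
q = 12 (q = 6*2 = 12)
h(g) = 121 (h(g) = (12 - 1)**2 = 11**2 = 121)
h(265)/8937 = 121/8937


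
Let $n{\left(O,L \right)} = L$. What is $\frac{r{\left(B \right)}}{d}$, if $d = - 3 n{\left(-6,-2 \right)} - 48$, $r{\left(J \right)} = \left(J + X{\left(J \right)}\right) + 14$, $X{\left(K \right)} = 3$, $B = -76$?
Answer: $\frac{59}{42} \approx 1.4048$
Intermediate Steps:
$r{\left(J \right)} = 17 + J$ ($r{\left(J \right)} = \left(J + 3\right) + 14 = \left(3 + J\right) + 14 = 17 + J$)
$d = -42$ ($d = \left(-3\right) \left(-2\right) - 48 = 6 - 48 = -42$)
$\frac{r{\left(B \right)}}{d} = \frac{17 - 76}{-42} = \left(-59\right) \left(- \frac{1}{42}\right) = \frac{59}{42}$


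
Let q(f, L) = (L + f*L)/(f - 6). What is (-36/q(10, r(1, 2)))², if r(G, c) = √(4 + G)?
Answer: 20736/605 ≈ 34.274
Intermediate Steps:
q(f, L) = (L + L*f)/(-6 + f)
(-36/q(10, r(1, 2)))² = (-36*(-6 + 10)/((1 + 10)*√(4 + 1)))² = (-36*4*√5/55)² = (-144*√5/55)² = 20736/605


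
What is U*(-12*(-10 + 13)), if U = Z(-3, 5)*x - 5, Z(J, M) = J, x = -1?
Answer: 72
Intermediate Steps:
U = -2 (U = -3*(-1) - 5 = 3 - 5 = -2)
U*(-12*(-10 + 13)) = -(-24)*(-10 + 13) = -(-24)*3 = -2*(-36) = 72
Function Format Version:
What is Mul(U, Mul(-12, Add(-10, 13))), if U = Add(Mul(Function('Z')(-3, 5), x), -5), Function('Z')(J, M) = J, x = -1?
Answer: 72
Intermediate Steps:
U = -2 (U = Add(Mul(-3, -1), -5) = Add(3, -5) = -2)
Mul(U, Mul(-12, Add(-10, 13))) = Mul(-2, Mul(-12, Add(-10, 13))) = Mul(-2, Mul(-12, 3)) = Mul(-2, -36) = 72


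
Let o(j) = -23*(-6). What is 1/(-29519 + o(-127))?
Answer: -1/29381 ≈ -3.4036e-5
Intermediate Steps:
o(j) = 138
1/(-29519 + o(-127)) = 1/(-29519 + 138) = 1/(-29381) = -1/29381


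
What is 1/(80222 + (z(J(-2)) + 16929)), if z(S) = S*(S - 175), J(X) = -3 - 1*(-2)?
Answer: 1/97327 ≈ 1.0275e-5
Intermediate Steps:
J(X) = -1 (J(X) = -3 + 2 = -1)
z(S) = S*(-175 + S)
1/(80222 + (z(J(-2)) + 16929)) = 1/(80222 + (-(-175 - 1) + 16929)) = 1/(80222 + (-1*(-176) + 16929)) = 1/(80222 + (176 + 16929)) = 1/(80222 + 17105) = 1/97327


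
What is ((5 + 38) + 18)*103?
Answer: 6283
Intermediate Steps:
((5 + 38) + 18)*103 = (43 + 18)*103 = 61*103 = 6283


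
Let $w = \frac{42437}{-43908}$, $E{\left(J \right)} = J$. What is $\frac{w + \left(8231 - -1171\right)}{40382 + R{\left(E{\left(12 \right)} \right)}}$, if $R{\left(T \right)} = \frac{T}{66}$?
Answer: $\frac{4540586369}{19504109232} \approx 0.2328$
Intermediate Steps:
$R{\left(T \right)} = \frac{T}{66}$ ($R{\left(T \right)} = T \frac{1}{66} = \frac{T}{66}$)
$w = - \frac{42437}{43908}$ ($w = 42437 \left(- \frac{1}{43908}\right) = - \frac{42437}{43908} \approx -0.9665$)
$\frac{w + \left(8231 - -1171\right)}{40382 + R{\left(E{\left(12 \right)} \right)}} = \frac{- \frac{42437}{43908} + \left(8231 - -1171\right)}{40382 + \frac{1}{66} \cdot 12} = \frac{- \frac{42437}{43908} + \left(8231 + 1171\right)}{40382 + \frac{2}{11}} = \frac{- \frac{42437}{43908} + 9402}{\frac{444204}{11}} = \frac{412780579}{43908} \cdot \frac{11}{444204} = \frac{4540586369}{19504109232}$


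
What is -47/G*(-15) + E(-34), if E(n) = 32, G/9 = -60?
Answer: 1105/36 ≈ 30.694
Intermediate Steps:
G = -540 (G = 9*(-60) = -540)
-47/G*(-15) + E(-34) = -47/(-540)*(-15) + 32 = -47*(-1/540)*(-15) + 32 = (47/540)*(-15) + 32 = -47/36 + 32 = 1105/36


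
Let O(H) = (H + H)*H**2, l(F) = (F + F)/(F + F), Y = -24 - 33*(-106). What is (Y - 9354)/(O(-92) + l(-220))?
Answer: 392/103825 ≈ 0.0037756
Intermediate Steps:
Y = 3474 (Y = -24 + 3498 = 3474)
l(F) = 1 (l(F) = (2*F)/((2*F)) = (2*F)*(1/(2*F)) = 1)
O(H) = 2*H**3 (O(H) = (2*H)*H**2 = 2*H**3)
(Y - 9354)/(O(-92) + l(-220)) = (3474 - 9354)/(2*(-92)**3 + 1) = -5880/(2*(-778688) + 1) = -5880/(-1557376 + 1) = -5880/(-1557375) = -5880*(-1/1557375) = 392/103825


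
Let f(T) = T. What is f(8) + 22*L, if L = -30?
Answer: -652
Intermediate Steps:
f(8) + 22*L = 8 + 22*(-30) = 8 - 660 = -652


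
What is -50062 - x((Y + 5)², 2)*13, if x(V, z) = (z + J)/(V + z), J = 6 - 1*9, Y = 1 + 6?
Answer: -7309039/146 ≈ -50062.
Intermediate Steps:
Y = 7
J = -3 (J = 6 - 9 = -3)
x(V, z) = (-3 + z)/(V + z) (x(V, z) = (z - 3)/(V + z) = (-3 + z)/(V + z))
-50062 - x((Y + 5)², 2)*13 = -50062 - (-3 + 2)/((7 + 5)² + 2)*13 = -50062 - -1/(12² + 2)*13 = -50062 - -1/(144 + 2)*13 = -50062 - -1/146*13 = -50062 - (1/146)*(-1)*13 = -50062 - (-1)*13/146 = -50062 - 1*(-13/146) = -50062 + 13/146 = -7309039/146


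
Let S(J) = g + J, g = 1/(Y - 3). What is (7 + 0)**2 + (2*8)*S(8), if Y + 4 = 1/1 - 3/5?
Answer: 5761/33 ≈ 174.58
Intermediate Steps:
Y = -18/5 (Y = -4 + (1/1 - 3/5) = -4 + (1*1 - 3*1/5) = -4 + (1 - 3/5) = -4 + 2/5 = -18/5 ≈ -3.6000)
g = -5/33 (g = 1/(-18/5 - 3) = 1/(-33/5) = -5/33 ≈ -0.15152)
S(J) = -5/33 + J
(7 + 0)**2 + (2*8)*S(8) = (7 + 0)**2 + (2*8)*(-5/33 + 8) = 7**2 + 16*(259/33) = 49 + 4144/33 = 5761/33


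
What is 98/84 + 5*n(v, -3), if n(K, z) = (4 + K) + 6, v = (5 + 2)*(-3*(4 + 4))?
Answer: -4733/6 ≈ -788.83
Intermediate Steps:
v = -168 (v = 7*(-3*8) = 7*(-24) = -168)
n(K, z) = 10 + K
98/84 + 5*n(v, -3) = 98/84 + 5*(10 - 168) = 98*(1/84) + 5*(-158) = 7/6 - 790 = -4733/6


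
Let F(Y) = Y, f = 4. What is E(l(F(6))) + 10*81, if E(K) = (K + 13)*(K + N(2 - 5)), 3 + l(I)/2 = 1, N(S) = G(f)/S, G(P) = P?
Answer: 762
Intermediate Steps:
N(S) = 4/S
l(I) = -4 (l(I) = -6 + 2*1 = -6 + 2 = -4)
E(K) = (13 + K)*(-4/3 + K) (E(K) = (K + 13)*(K + 4/(2 - 5)) = (13 + K)*(K + 4/(-3)) = (13 + K)*(K + 4*(-1/3)) = (13 + K)*(K - 4/3) = (13 + K)*(-4/3 + K))
E(l(F(6))) + 10*81 = (-52/3 + (-4)**2 + (35/3)*(-4)) + 10*81 = (-52/3 + 16 - 140/3) + 810 = -48 + 810 = 762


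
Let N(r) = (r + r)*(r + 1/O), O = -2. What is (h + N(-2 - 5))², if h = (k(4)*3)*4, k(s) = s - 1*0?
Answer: 23409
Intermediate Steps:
k(s) = s (k(s) = s + 0 = s)
h = 48 (h = (4*3)*4 = 12*4 = 48)
N(r) = 2*r*(-½ + r) (N(r) = (r + r)*(r + 1/(-2)) = (2*r)*(r - ½) = (2*r)*(-½ + r) = 2*r*(-½ + r))
(h + N(-2 - 5))² = (48 + (-2 - 5)*(-1 + 2*(-2 - 5)))² = (48 - 7*(-1 + 2*(-7)))² = (48 - 7*(-1 - 14))² = (48 - 7*(-15))² = (48 + 105)² = 153² = 23409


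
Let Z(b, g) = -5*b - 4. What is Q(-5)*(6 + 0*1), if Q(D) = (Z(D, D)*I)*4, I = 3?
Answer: 1512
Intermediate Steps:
Z(b, g) = -4 - 5*b
Q(D) = -48 - 60*D (Q(D) = ((-4 - 5*D)*3)*4 = (-12 - 15*D)*4 = -48 - 60*D)
Q(-5)*(6 + 0*1) = (-48 - 60*(-5))*(6 + 0*1) = (-48 + 300)*(6 + 0) = 252*6 = 1512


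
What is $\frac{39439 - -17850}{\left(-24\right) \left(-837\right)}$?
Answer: $\frac{57289}{20088} \approx 2.8519$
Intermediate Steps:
$\frac{39439 - -17850}{\left(-24\right) \left(-837\right)} = \frac{39439 + 17850}{20088} = 57289 \cdot \frac{1}{20088} = \frac{57289}{20088}$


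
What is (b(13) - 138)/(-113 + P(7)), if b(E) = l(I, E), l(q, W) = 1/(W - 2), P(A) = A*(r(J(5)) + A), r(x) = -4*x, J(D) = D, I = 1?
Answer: 1517/2244 ≈ 0.67603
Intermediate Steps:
P(A) = A*(-20 + A) (P(A) = A*(-4*5 + A) = A*(-20 + A))
l(q, W) = 1/(-2 + W)
b(E) = 1/(-2 + E)
(b(13) - 138)/(-113 + P(7)) = (1/(-2 + 13) - 138)/(-113 + 7*(-20 + 7)) = (1/11 - 138)/(-113 + 7*(-13)) = (1/11 - 138)/(-113 - 91) = -1517/11/(-204) = -1517/11*(-1/204) = 1517/2244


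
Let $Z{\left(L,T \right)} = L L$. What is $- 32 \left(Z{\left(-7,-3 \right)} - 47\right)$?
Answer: $-64$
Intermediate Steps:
$Z{\left(L,T \right)} = L^{2}$
$- 32 \left(Z{\left(-7,-3 \right)} - 47\right) = - 32 \left(\left(-7\right)^{2} - 47\right) = - 32 \left(49 - 47\right) = \left(-32\right) 2 = -64$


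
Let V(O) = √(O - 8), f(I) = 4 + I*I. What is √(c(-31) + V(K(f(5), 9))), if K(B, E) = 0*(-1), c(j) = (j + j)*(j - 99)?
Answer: √(8060 + 2*I*√2) ≈ 89.777 + 0.0158*I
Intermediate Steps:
c(j) = 2*j*(-99 + j) (c(j) = (2*j)*(-99 + j) = 2*j*(-99 + j))
f(I) = 4 + I²
K(B, E) = 0
V(O) = √(-8 + O)
√(c(-31) + V(K(f(5), 9))) = √(2*(-31)*(-99 - 31) + √(-8 + 0)) = √(2*(-31)*(-130) + √(-8)) = √(8060 + 2*I*√2)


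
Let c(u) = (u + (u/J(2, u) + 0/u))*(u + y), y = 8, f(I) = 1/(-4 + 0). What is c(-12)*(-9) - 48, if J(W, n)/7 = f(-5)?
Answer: -1632/7 ≈ -233.14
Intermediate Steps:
f(I) = -¼ (f(I) = 1/(-4) = -¼)
J(W, n) = -7/4 (J(W, n) = 7*(-¼) = -7/4)
c(u) = 3*u*(8 + u)/7 (c(u) = (u + (u/(-7/4) + 0/u))*(u + 8) = (u + (u*(-4/7) + 0))*(8 + u) = (u + (-4*u/7 + 0))*(8 + u) = (u - 4*u/7)*(8 + u) = (3*u/7)*(8 + u) = 3*u*(8 + u)/7)
c(-12)*(-9) - 48 = ((3/7)*(-12)*(8 - 12))*(-9) - 48 = ((3/7)*(-12)*(-4))*(-9) - 48 = (144/7)*(-9) - 48 = -1296/7 - 48 = -1632/7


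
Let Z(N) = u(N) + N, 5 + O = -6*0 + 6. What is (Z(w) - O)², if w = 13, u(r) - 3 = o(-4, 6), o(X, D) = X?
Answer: 121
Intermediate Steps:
u(r) = -1 (u(r) = 3 - 4 = -1)
O = 1 (O = -5 + (-6*0 + 6) = -5 + (0 + 6) = -5 + 6 = 1)
Z(N) = -1 + N
(Z(w) - O)² = ((-1 + 13) - 1*1)² = (12 - 1)² = 11² = 121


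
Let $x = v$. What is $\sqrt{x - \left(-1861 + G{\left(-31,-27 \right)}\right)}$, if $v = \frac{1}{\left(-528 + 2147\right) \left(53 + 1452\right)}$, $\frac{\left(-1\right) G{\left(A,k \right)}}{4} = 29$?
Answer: $\frac{2 \sqrt{2934359875256005}}{2436595} \approx 44.463$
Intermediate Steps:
$G{\left(A,k \right)} = -116$ ($G{\left(A,k \right)} = \left(-4\right) 29 = -116$)
$v = \frac{1}{2436595}$ ($v = \frac{1}{1619 \cdot 1505} = \frac{1}{2436595} \approx 4.1041 \cdot 10^{-7}$)
$x = \frac{1}{2436595} \approx 4.1041 \cdot 10^{-7}$
$\sqrt{x - \left(-1861 + G{\left(-31,-27 \right)}\right)} = \sqrt{\frac{1}{2436595} + \left(1861 - -116\right)} = \sqrt{\frac{1}{2436595} + \left(1861 + 116\right)} = \sqrt{\frac{1}{2436595} + 1977} = \sqrt{\frac{4817148316}{2436595}} = \frac{2 \sqrt{2934359875256005}}{2436595}$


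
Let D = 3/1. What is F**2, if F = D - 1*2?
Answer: 1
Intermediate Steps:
D = 3 (D = 1*3 = 3)
F = 1 (F = 3 - 1*2 = 3 - 2 = 1)
F**2 = 1**2 = 1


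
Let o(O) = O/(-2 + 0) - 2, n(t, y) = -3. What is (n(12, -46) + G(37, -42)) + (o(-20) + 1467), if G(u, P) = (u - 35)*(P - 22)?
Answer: 1344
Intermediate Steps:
G(u, P) = (-35 + u)*(-22 + P)
o(O) = -2 - O/2 (o(O) = O/(-2) - 2 = O*(-1/2) - 2 = -O/2 - 2 = -2 - O/2)
(n(12, -46) + G(37, -42)) + (o(-20) + 1467) = (-3 + (770 - 35*(-42) - 22*37 - 42*37)) + ((-2 - 1/2*(-20)) + 1467) = (-3 + (770 + 1470 - 814 - 1554)) + ((-2 + 10) + 1467) = (-3 - 128) + (8 + 1467) = -131 + 1475 = 1344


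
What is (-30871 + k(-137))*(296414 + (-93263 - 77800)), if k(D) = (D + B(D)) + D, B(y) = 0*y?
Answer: -3904056895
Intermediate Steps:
B(y) = 0
k(D) = 2*D (k(D) = (D + 0) + D = D + D = 2*D)
(-30871 + k(-137))*(296414 + (-93263 - 77800)) = (-30871 + 2*(-137))*(296414 + (-93263 - 77800)) = (-30871 - 274)*(296414 - 171063) = -31145*125351 = -3904056895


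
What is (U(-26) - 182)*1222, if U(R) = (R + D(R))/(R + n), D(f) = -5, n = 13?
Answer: -219490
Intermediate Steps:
U(R) = (-5 + R)/(13 + R) (U(R) = (R - 5)/(R + 13) = (-5 + R)/(13 + R))
(U(-26) - 182)*1222 = ((-5 - 26)/(13 - 26) - 182)*1222 = (-31/(-13) - 182)*1222 = (-1/13*(-31) - 182)*1222 = (31/13 - 182)*1222 = -2335/13*1222 = -219490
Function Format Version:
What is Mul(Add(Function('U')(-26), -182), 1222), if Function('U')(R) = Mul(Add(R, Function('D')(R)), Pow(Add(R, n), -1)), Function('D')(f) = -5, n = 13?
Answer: -219490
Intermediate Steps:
Function('U')(R) = Mul(Pow(Add(13, R), -1), Add(-5, R)) (Function('U')(R) = Mul(Add(R, -5), Pow(Add(R, 13), -1)) = Mul(Add(-5, R), Pow(Add(13, R), -1)) = Mul(Pow(Add(13, R), -1), Add(-5, R)))
Mul(Add(Function('U')(-26), -182), 1222) = Mul(Add(Mul(Pow(Add(13, -26), -1), Add(-5, -26)), -182), 1222) = Mul(Add(Mul(Pow(-13, -1), -31), -182), 1222) = Mul(Add(Mul(Rational(-1, 13), -31), -182), 1222) = Mul(Add(Rational(31, 13), -182), 1222) = Mul(Rational(-2335, 13), 1222) = -219490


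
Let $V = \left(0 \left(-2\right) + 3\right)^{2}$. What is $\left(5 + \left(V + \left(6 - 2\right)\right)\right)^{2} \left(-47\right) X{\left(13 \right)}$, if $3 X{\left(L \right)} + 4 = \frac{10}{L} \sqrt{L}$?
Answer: $20304 - \frac{50760 \sqrt{13}}{13} \approx 6225.7$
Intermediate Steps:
$V = 9$ ($V = \left(0 + 3\right)^{2} = 3^{2} = 9$)
$X{\left(L \right)} = - \frac{4}{3} + \frac{10}{3 \sqrt{L}}$ ($X{\left(L \right)} = - \frac{4}{3} + \frac{\frac{10}{L} \sqrt{L}}{3} = - \frac{4}{3} + \frac{10 \frac{1}{\sqrt{L}}}{3} = - \frac{4}{3} + \frac{10}{3 \sqrt{L}}$)
$\left(5 + \left(V + \left(6 - 2\right)\right)\right)^{2} \left(-47\right) X{\left(13 \right)} = \left(5 + \left(9 + \left(6 - 2\right)\right)\right)^{2} \left(-47\right) \left(- \frac{4}{3} + \frac{10}{3 \sqrt{13}}\right) = \left(5 + \left(9 + 4\right)\right)^{2} \left(-47\right) \left(- \frac{4}{3} + \frac{10 \frac{\sqrt{13}}{13}}{3}\right) = \left(5 + 13\right)^{2} \left(-47\right) \left(- \frac{4}{3} + \frac{10 \sqrt{13}}{39}\right) = 18^{2} \left(-47\right) \left(- \frac{4}{3} + \frac{10 \sqrt{13}}{39}\right) = 324 \left(-47\right) \left(- \frac{4}{3} + \frac{10 \sqrt{13}}{39}\right) = - 15228 \left(- \frac{4}{3} + \frac{10 \sqrt{13}}{39}\right) = 20304 - \frac{50760 \sqrt{13}}{13}$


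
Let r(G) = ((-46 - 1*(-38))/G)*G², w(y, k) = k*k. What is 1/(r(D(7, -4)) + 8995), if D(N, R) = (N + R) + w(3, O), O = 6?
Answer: 1/8683 ≈ 0.00011517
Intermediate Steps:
w(y, k) = k²
D(N, R) = 36 + N + R (D(N, R) = (N + R) + 6² = (N + R) + 36 = 36 + N + R)
r(G) = -8*G (r(G) = ((-46 + 38)/G)*G² = (-8/G)*G² = -8*G)
1/(r(D(7, -4)) + 8995) = 1/(-8*(36 + 7 - 4) + 8995) = 1/(-8*39 + 8995) = 1/(-312 + 8995) = 1/8683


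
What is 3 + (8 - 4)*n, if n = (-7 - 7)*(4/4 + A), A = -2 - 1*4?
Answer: 283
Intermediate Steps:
A = -6 (A = -2 - 4 = -6)
n = 70 (n = (-7 - 7)*(4/4 - 6) = -14*(4*(1/4) - 6) = -14*(1 - 6) = -14*(-5) = 70)
3 + (8 - 4)*n = 3 + (8 - 4)*70 = 3 + 4*70 = 3 + 280 = 283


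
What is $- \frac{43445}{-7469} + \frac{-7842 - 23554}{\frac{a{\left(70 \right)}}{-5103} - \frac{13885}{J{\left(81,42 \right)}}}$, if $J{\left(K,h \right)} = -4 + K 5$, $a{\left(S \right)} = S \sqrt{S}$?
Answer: $\frac{139665522252244653893}{153050414008520105} - \frac{7360724949768 \sqrt{70}}{20491419736045} \approx 909.54$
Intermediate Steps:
$a{\left(S \right)} = S^{\frac{3}{2}}$
$J{\left(K,h \right)} = -4 + 5 K$
$- \frac{43445}{-7469} + \frac{-7842 - 23554}{\frac{a{\left(70 \right)}}{-5103} - \frac{13885}{J{\left(81,42 \right)}}} = - \frac{43445}{-7469} + \frac{-7842 - 23554}{\frac{70^{\frac{3}{2}}}{-5103} - \frac{13885}{-4 + 5 \cdot 81}} = \left(-43445\right) \left(- \frac{1}{7469}\right) - \frac{31396}{70 \sqrt{70} \left(- \frac{1}{5103}\right) - \frac{13885}{-4 + 405}} = \frac{43445}{7469} - \frac{31396}{- \frac{10 \sqrt{70}}{729} - \frac{13885}{401}} = \frac{43445}{7469} - \frac{31396}{- \frac{13885}{401} - \frac{10 \sqrt{70}}{729}}$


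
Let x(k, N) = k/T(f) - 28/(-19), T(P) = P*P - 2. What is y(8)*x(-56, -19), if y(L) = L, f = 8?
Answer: 2688/589 ≈ 4.5637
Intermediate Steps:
T(P) = -2 + P² (T(P) = P² - 2 = -2 + P²)
x(k, N) = 28/19 + k/62 (x(k, N) = k/(-2 + 8²) - 28/(-19) = k/(-2 + 64) - 28*(-1/19) = k/62 + 28/19 = 28/19 + k/62)
y(8)*x(-56, -19) = 8*(28/19 + (1/62)*(-56)) = 8*(28/19 - 28/31) = 8*(336/589) = 2688/589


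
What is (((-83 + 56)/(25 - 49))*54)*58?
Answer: 7047/2 ≈ 3523.5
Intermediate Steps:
(((-83 + 56)/(25 - 49))*54)*58 = (-27/(-24)*54)*58 = (-27*(-1/24)*54)*58 = ((9/8)*54)*58 = (243/4)*58 = 7047/2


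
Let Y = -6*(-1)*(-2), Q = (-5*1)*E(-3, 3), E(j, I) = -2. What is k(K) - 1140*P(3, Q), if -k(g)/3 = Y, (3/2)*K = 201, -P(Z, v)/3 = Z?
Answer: 10296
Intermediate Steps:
Q = 10 (Q = -5*1*(-2) = -5*(-2) = 10)
P(Z, v) = -3*Z
K = 134 (K = (2/3)*201 = 134)
Y = -12 (Y = 6*(-2) = -12)
k(g) = 36 (k(g) = -3*(-12) = 36)
k(K) - 1140*P(3, Q) = 36 - (-3420)*3 = 36 - 1140*(-9) = 36 + 10260 = 10296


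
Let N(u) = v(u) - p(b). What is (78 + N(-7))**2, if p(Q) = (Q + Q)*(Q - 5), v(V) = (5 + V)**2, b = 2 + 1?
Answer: 8836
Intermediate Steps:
b = 3
p(Q) = 2*Q*(-5 + Q) (p(Q) = (2*Q)*(-5 + Q) = 2*Q*(-5 + Q))
N(u) = 12 + (5 + u)**2 (N(u) = (5 + u)**2 - 2*3*(-5 + 3) = (5 + u)**2 - 2*3*(-2) = (5 + u)**2 - 1*(-12) = (5 + u)**2 + 12 = 12 + (5 + u)**2)
(78 + N(-7))**2 = (78 + (12 + (5 - 7)**2))**2 = (78 + (12 + (-2)**2))**2 = (78 + (12 + 4))**2 = (78 + 16)**2 = 94**2 = 8836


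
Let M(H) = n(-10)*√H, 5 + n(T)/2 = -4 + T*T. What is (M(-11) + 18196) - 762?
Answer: 17434 + 182*I*√11 ≈ 17434.0 + 603.63*I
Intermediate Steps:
n(T) = -18 + 2*T² (n(T) = -10 + 2*(-4 + T*T) = -10 + 2*(-4 + T²) = -10 + (-8 + 2*T²) = -18 + 2*T²)
M(H) = 182*√H (M(H) = (-18 + 2*(-10)²)*√H = (-18 + 2*100)*√H = (-18 + 200)*√H = 182*√H)
(M(-11) + 18196) - 762 = (182*√(-11) + 18196) - 762 = (182*(I*√11) + 18196) - 762 = (182*I*√11 + 18196) - 762 = (18196 + 182*I*√11) - 762 = 17434 + 182*I*√11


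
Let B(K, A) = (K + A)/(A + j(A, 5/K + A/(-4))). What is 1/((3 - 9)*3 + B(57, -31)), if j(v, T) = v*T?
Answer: -4805/86946 ≈ -0.055264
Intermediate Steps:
j(v, T) = T*v
B(K, A) = (A + K)/(A + A*(5/K - A/4)) (B(K, A) = (K + A)/(A + (5/K + A/(-4))*A) = (A + K)/(A + (5/K + A*(-¼))*A) = (A + K)/(A + (5/K - A/4)*A) = (A + K)/(A + A*(5/K - A/4)))
1/((3 - 9)*3 + B(57, -31)) = 1/((3 - 9)*3 + 4*57*(-31 + 57)/(-31*(20 + 4*57 - 1*(-31)*57))) = 1/(-6*3 + 4*57*(-1/31)*26/(20 + 228 + 1767)) = 1/(-18 + 4*57*(-1/31)*26/2015) = 1/(-18 + 4*57*(-1/31)*(1/2015)*26) = 1/(-18 - 456/4805) = 1/(-86946/4805) = -4805/86946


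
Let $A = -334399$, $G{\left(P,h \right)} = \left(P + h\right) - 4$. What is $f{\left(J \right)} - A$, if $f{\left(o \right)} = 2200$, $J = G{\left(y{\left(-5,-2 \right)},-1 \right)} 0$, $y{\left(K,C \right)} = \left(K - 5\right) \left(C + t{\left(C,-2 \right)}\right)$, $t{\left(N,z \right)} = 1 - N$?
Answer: $336599$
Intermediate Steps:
$y{\left(K,C \right)} = -5 + K$ ($y{\left(K,C \right)} = \left(K - 5\right) \left(C - \left(-1 + C\right)\right) = \left(-5 + K\right) 1 = -5 + K$)
$G{\left(P,h \right)} = -4 + P + h$
$J = 0$ ($J = \left(-4 - 10 - 1\right) 0 = \left(-15\right) 0 = 0$)
$f{\left(J \right)} - A = 2200 - -334399 = 2200 + 334399 = 336599$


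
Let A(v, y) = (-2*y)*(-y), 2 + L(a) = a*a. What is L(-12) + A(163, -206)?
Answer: 85014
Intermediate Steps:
L(a) = -2 + a² (L(a) = -2 + a*a = -2 + a²)
A(v, y) = 2*y²
L(-12) + A(163, -206) = (-2 + (-12)²) + 2*(-206)² = (-2 + 144) + 2*42436 = 142 + 84872 = 85014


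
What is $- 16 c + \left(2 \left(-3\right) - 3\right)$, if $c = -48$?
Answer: $759$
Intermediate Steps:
$- 16 c + \left(2 \left(-3\right) - 3\right) = \left(-16\right) \left(-48\right) + \left(2 \left(-3\right) - 3\right) = 768 - 9 = 759$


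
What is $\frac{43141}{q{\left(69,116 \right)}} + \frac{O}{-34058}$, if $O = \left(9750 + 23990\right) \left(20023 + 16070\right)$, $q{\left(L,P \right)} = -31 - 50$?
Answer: $- \frac{50054649799}{1379349} \approx -36289.0$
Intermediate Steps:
$q{\left(L,P \right)} = -81$ ($q{\left(L,P \right)} = -31 - 50 = -81$)
$O = 1217777820$ ($O = 33740 \cdot 36093 = 1217777820$)
$\frac{43141}{q{\left(69,116 \right)}} + \frac{O}{-34058} = \frac{43141}{-81} + \frac{1217777820}{-34058} = 43141 \left(- \frac{1}{81}\right) + 1217777820 \left(- \frac{1}{34058}\right) = - \frac{43141}{81} - \frac{608888910}{17029} = - \frac{50054649799}{1379349}$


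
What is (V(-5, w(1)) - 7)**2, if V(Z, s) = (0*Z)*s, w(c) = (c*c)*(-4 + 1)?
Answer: 49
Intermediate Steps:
w(c) = -3*c**2 (w(c) = c**2*(-3) = -3*c**2)
V(Z, s) = 0 (V(Z, s) = 0*s = 0)
(V(-5, w(1)) - 7)**2 = (0 - 7)**2 = (-7)**2 = 49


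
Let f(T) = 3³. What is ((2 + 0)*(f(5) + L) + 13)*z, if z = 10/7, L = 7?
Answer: 810/7 ≈ 115.71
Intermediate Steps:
z = 10/7 (z = 10*(⅐) = 10/7 ≈ 1.4286)
f(T) = 27
((2 + 0)*(f(5) + L) + 13)*z = ((2 + 0)*(27 + 7) + 13)*(10/7) = (2*34 + 13)*(10/7) = (68 + 13)*(10/7) = 81*(10/7) = 810/7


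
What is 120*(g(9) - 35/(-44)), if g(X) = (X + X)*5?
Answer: 119850/11 ≈ 10895.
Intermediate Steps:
g(X) = 10*X (g(X) = (2*X)*5 = 10*X)
120*(g(9) - 35/(-44)) = 120*(10*9 - 35/(-44)) = 120*(90 - 35*(-1/44)) = 120*(90 + 35/44) = 120*(3995/44) = 119850/11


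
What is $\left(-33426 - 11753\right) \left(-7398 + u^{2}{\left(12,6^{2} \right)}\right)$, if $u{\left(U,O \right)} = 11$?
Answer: $328767583$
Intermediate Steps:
$\left(-33426 - 11753\right) \left(-7398 + u^{2}{\left(12,6^{2} \right)}\right) = \left(-33426 - 11753\right) \left(-7398 + 11^{2}\right) = - 45179 \left(-7398 + 121\right) = \left(-45179\right) \left(-7277\right) = 328767583$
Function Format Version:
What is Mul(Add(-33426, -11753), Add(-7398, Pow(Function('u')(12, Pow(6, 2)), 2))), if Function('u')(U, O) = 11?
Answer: 328767583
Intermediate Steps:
Mul(Add(-33426, -11753), Add(-7398, Pow(Function('u')(12, Pow(6, 2)), 2))) = Mul(Add(-33426, -11753), Add(-7398, Pow(11, 2))) = Mul(-45179, Add(-7398, 121)) = Mul(-45179, -7277) = 328767583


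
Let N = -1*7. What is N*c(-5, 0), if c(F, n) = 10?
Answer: -70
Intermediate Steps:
N = -7
N*c(-5, 0) = -7*10 = -70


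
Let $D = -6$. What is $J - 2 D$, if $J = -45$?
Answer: $-33$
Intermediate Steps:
$J - 2 D = -45 - -12 = -45 + 12 = -33$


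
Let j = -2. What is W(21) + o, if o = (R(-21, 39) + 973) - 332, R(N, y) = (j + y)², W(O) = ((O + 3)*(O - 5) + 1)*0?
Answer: 2010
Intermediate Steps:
W(O) = 0 (W(O) = ((3 + O)*(-5 + O) + 1)*0 = ((-5 + O)*(3 + O) + 1)*0 = (1 + (-5 + O)*(3 + O))*0 = 0)
R(N, y) = (-2 + y)²
o = 2010 (o = ((-2 + 39)² + 973) - 332 = (37² + 973) - 332 = (1369 + 973) - 332 = 2342 - 332 = 2010)
W(21) + o = 0 + 2010 = 2010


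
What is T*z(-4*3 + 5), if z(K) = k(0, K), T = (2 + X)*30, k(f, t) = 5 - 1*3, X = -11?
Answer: -540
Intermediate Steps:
k(f, t) = 2 (k(f, t) = 5 - 3 = 2)
T = -270 (T = (2 - 11)*30 = -9*30 = -270)
z(K) = 2
T*z(-4*3 + 5) = -270*2 = -540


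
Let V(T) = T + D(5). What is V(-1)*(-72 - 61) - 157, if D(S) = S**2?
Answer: -3349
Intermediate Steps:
V(T) = 25 + T (V(T) = T + 5**2 = T + 25 = 25 + T)
V(-1)*(-72 - 61) - 157 = (25 - 1)*(-72 - 61) - 157 = 24*(-133) - 157 = -3192 - 157 = -3349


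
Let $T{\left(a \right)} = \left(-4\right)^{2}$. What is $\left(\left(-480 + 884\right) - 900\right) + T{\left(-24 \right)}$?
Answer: $-480$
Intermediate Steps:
$T{\left(a \right)} = 16$
$\left(\left(-480 + 884\right) - 900\right) + T{\left(-24 \right)} = \left(\left(-480 + 884\right) - 900\right) + 16 = \left(404 - 900\right) + 16 = -496 + 16 = -480$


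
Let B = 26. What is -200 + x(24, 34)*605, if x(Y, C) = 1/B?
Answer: -4595/26 ≈ -176.73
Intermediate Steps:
x(Y, C) = 1/26
-200 + x(24, 34)*605 = -200 + (1/26)*605 = -200 + 605/26 = -4595/26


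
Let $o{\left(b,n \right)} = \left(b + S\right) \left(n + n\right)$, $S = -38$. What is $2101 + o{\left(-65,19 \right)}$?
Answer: $-1813$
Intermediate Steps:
$o{\left(b,n \right)} = 2 n \left(-38 + b\right)$ ($o{\left(b,n \right)} = \left(b - 38\right) \left(n + n\right) = \left(-38 + b\right) 2 n = 2 n \left(-38 + b\right)$)
$2101 + o{\left(-65,19 \right)} = 2101 + 2 \cdot 19 \left(-38 - 65\right) = 2101 + 2 \cdot 19 \left(-103\right) = 2101 - 3914 = -1813$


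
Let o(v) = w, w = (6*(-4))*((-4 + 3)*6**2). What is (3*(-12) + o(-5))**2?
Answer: 685584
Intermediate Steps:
w = 864 (w = -(-24)*36 = -24*(-36) = 864)
o(v) = 864
(3*(-12) + o(-5))**2 = (3*(-12) + 864)**2 = (-36 + 864)**2 = 828**2 = 685584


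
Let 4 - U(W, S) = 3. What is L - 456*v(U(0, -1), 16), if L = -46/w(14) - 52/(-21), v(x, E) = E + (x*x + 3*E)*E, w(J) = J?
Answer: -7660817/21 ≈ -3.6480e+5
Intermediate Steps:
U(W, S) = 1 (U(W, S) = 4 - 1*3 = 4 - 3 = 1)
v(x, E) = E + E*(x² + 3*E) (v(x, E) = E + (x² + 3*E)*E = E + E*(x² + 3*E))
L = -17/21 (L = -46/14 - 52/(-21) = -46*1/14 - 52*(-1/21) = -23/7 + 52/21 = -17/21 ≈ -0.80952)
L - 456*v(U(0, -1), 16) = -17/21 - 7296*(1 + 1² + 3*16) = -17/21 - 7296*(1 + 1 + 48) = -17/21 - 7296*50 = -17/21 - 456*800 = -17/21 - 364800 = -7660817/21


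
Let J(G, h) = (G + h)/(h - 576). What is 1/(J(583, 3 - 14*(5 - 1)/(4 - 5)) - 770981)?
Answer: -517/398597819 ≈ -1.2970e-6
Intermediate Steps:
J(G, h) = (G + h)/(-576 + h)
1/(J(583, 3 - 14*(5 - 1)/(4 - 5)) - 770981) = 1/((583 + (3 - 14*(5 - 1)/(4 - 5)))/(-576 + (3 - 14*(5 - 1)/(4 - 5))) - 770981) = 1/((583 + (3 - 56/(-1)))/(-576 + (3 - 56/(-1))) - 770981) = 1/((583 + (3 - 56*(-1)))/(-576 + (3 - 56*(-1))) - 770981) = 1/((583 + (3 - 14*(-4)))/(-576 + (3 - 14*(-4))) - 770981) = 1/((583 + (3 + 56))/(-576 + (3 + 56)) - 770981) = 1/((583 + 59)/(-576 + 59) - 770981) = 1/(642/(-517) - 770981) = 1/(-1/517*642 - 770981) = 1/(-642/517 - 770981) = 1/(-398597819/517) = -517/398597819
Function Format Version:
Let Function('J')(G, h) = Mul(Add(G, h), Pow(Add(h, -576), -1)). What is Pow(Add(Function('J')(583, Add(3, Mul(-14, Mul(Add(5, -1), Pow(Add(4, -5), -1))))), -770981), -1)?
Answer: Rational(-517, 398597819) ≈ -1.2970e-6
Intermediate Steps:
Function('J')(G, h) = Mul(Pow(Add(-576, h), -1), Add(G, h)) (Function('J')(G, h) = Mul(Add(G, h), Pow(Add(-576, h), -1)) = Mul(Pow(Add(-576, h), -1), Add(G, h)))
Pow(Add(Function('J')(583, Add(3, Mul(-14, Mul(Add(5, -1), Pow(Add(4, -5), -1))))), -770981), -1) = Pow(Add(Mul(Pow(Add(-576, Add(3, Mul(-14, Mul(Add(5, -1), Pow(Add(4, -5), -1))))), -1), Add(583, Add(3, Mul(-14, Mul(Add(5, -1), Pow(Add(4, -5), -1)))))), -770981), -1) = Pow(Add(Mul(Pow(Add(-576, Add(3, Mul(-14, Mul(4, Pow(-1, -1))))), -1), Add(583, Add(3, Mul(-14, Mul(4, Pow(-1, -1)))))), -770981), -1) = Pow(Add(Mul(Pow(Add(-576, Add(3, Mul(-14, Mul(4, -1)))), -1), Add(583, Add(3, Mul(-14, Mul(4, -1))))), -770981), -1) = Pow(Add(Mul(Pow(Add(-576, Add(3, Mul(-14, -4))), -1), Add(583, Add(3, Mul(-14, -4)))), -770981), -1) = Pow(Add(Mul(Pow(Add(-576, Add(3, 56)), -1), Add(583, Add(3, 56))), -770981), -1) = Pow(Add(Mul(Pow(Add(-576, 59), -1), Add(583, 59)), -770981), -1) = Pow(Add(Mul(Pow(-517, -1), 642), -770981), -1) = Pow(Add(Mul(Rational(-1, 517), 642), -770981), -1) = Pow(Add(Rational(-642, 517), -770981), -1) = Pow(Rational(-398597819, 517), -1) = Rational(-517, 398597819)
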